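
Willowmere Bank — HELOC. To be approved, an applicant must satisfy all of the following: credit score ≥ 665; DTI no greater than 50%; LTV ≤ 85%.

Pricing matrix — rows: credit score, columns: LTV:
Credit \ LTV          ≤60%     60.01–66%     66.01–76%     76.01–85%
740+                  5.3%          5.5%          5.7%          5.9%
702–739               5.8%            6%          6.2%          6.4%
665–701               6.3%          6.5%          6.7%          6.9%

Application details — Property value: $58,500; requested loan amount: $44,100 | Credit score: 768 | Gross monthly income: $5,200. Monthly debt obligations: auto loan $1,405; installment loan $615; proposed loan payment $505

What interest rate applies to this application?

5.7%

Credit score 768 ≥ 665; Total monthly debts = (1,405 + 615 + 505) = 2,525. Debt-to-income = 2,525/5,200 = 48.6% — meets 50% limit
LTV = 44,100/58,500 = 75.4% ≤ 85%
Credit 768 → row 740+; LTV 75.4% → column 66.01–76%. Grid cell → 5.7%.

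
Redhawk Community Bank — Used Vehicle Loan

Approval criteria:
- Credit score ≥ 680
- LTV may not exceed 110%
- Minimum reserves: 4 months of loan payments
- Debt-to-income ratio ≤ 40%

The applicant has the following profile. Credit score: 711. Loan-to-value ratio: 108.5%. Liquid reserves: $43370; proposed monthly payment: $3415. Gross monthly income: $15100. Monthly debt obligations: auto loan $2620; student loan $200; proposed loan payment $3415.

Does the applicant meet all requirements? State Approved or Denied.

Denied

Credit score 711 ≥ 680 (meets)
LTV 108.5% ≤ 110%
Reserves: 43,370 ÷ 3,415 = 12.7 months (meets 4-month minimum)
Total monthly debts = (2,620 + 200 + 3,415) = 6,235. DTI = 6,235/15,100 = 41.3% > 40%
Fails on DTI.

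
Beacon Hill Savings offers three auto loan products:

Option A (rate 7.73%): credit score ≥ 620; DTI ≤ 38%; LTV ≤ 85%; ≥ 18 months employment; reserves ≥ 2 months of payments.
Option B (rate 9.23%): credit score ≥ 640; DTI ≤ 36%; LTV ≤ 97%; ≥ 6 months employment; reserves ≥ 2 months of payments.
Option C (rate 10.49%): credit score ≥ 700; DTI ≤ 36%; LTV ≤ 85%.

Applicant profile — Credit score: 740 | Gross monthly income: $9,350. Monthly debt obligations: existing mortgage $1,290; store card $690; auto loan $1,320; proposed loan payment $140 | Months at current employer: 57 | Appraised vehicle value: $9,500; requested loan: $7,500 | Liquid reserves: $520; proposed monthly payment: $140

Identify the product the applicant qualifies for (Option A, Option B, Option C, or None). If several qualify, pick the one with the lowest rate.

Total debts = (1,290 + 690 + 1,320 + 140) = 3,440; DTI = 3,440/9,350 = 36.8%.
LTV = 7,500/9,500 = 78.9%.
Reserves = 520/140 = 3.7 months.
Option A: score 740 ≥ 620; DTI 36.8% ≤ 38%; LTV 78.9% ≤ 85%; employment 57 ≥ 18 mo; reserves 3.7 ≥ 2 mo → qualifies.
Option B: score 740 ≥ 640; DTI 36.8% > 36%; LTV 78.9% ≤ 97%; employment 57 ≥ 6 mo; reserves 3.7 ≥ 2 mo → does not qualify.
Option C: score 740 ≥ 700; DTI 36.8% > 36%; LTV 78.9% ≤ 85% → does not qualify.

Option A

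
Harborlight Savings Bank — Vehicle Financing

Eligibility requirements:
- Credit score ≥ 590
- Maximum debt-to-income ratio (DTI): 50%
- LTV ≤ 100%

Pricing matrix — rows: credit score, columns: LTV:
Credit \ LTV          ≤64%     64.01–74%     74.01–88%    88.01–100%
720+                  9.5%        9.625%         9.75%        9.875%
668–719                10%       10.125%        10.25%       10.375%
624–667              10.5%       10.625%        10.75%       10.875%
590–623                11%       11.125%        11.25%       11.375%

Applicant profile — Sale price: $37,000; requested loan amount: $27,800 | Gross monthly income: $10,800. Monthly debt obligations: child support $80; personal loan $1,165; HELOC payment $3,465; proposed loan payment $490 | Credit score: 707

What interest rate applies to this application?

10.25%

Credit score 707 ≥ 590; Total monthly debts = (80 + 1,165 + 3,465 + 490) = 5,200. DTI: 5,200 ÷ 10,800 = 48.1%, within the 50% cap
LTV = 27,800/37,000 = 75.1% ≤ 100%
Row: 707 falls in 668–719. Column: 75.1% falls in 74.01–88%. Rate = 10.25%.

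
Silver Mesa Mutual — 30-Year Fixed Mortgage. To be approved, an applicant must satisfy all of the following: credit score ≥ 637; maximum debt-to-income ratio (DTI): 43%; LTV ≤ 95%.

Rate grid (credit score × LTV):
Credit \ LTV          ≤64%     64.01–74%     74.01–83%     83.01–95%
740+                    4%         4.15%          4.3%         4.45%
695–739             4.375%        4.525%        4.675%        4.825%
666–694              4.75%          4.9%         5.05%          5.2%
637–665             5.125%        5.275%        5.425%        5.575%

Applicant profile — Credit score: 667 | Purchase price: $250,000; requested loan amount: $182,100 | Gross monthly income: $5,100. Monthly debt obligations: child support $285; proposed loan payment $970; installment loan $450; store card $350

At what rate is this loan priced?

Credit score 667 ≥ 637; Total monthly debts = (285 + 970 + 450 + 350) = 2,055. DTI: 2,055 ÷ 5,100 = 40.3%, within the 43% cap
Loan-to-value = 182,100/250,000 = 72.8% — pass (95% max)
Credit 667 → row 666–694; LTV 72.8% → column 64.01–74%. Grid cell → 4.9%.

4.9%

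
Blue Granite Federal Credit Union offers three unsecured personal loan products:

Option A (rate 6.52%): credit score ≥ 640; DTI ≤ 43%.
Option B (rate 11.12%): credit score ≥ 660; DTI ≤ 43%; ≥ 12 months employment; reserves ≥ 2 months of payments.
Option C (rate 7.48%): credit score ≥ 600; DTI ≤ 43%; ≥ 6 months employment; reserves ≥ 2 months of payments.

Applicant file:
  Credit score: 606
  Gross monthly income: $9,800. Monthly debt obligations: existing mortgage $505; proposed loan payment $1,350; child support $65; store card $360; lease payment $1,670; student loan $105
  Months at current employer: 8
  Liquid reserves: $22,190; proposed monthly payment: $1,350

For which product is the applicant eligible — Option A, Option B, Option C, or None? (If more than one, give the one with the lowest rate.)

Option C

Total debts = (505 + 1,350 + 65 + 360 + 1,670 + 105) = 4,055; DTI = 4,055/9,800 = 41.4%.
Reserves = 22,190/1,350 = 16.4 months.
Option A: score 606 < 640; DTI 41.4% ≤ 43% → does not qualify.
Option B: score 606 < 660; DTI 41.4% ≤ 43%; employment 8 < 12 mo; reserves 16.4 ≥ 2 mo → does not qualify.
Option C: score 606 ≥ 600; DTI 41.4% ≤ 43%; employment 8 ≥ 6 mo; reserves 16.4 ≥ 2 mo → qualifies.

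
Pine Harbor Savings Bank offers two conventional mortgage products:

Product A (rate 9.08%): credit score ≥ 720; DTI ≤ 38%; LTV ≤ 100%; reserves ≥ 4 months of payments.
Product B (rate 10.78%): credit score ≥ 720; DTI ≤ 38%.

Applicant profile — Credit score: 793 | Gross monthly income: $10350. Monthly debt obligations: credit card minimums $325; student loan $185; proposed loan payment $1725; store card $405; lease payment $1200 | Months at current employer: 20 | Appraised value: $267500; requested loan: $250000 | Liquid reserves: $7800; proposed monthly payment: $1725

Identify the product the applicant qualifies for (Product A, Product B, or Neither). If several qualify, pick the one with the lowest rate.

Total debts = (325 + 185 + 1,725 + 405 + 1,200) = 3,840; DTI = 3,840/10,350 = 37.1%.
LTV = 250,000/267,500 = 93.5%.
Reserves = 7,800/1,725 = 4.5 months.
Product A: score 793 ≥ 720; DTI 37.1% ≤ 38%; LTV 93.5% ≤ 100%; reserves 4.5 ≥ 4 mo → qualifies.
Product B: score 793 ≥ 720; DTI 37.1% ≤ 38% → qualifies.
Qualifying: Product A, Product B. Lowest rate is 9.08% → Product A.

Product A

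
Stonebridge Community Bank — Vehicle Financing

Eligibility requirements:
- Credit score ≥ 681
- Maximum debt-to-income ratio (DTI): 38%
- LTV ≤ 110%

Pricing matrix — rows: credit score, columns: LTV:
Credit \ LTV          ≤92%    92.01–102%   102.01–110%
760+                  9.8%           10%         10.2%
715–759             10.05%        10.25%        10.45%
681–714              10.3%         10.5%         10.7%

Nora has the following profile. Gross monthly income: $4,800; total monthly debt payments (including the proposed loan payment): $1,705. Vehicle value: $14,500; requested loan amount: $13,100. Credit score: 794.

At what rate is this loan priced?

Credit score 794 ≥ 681; DTI = 1,705/4,800 = 35.5% ≤ 38%
LTV = 13,100/14,500 = 90.3% ≤ 110%
Score 794 is in the 760+ band; LTV 90.3% is in the ≤92% band → 9.8%.

9.8%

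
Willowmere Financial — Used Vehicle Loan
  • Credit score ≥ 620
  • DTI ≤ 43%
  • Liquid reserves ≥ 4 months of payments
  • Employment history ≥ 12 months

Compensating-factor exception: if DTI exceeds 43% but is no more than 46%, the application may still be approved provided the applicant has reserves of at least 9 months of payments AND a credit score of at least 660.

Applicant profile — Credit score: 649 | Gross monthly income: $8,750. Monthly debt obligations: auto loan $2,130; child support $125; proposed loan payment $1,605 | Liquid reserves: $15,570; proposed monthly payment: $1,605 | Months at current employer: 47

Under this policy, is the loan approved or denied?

Denied

Credit score 649 ≥ 620 (meets base)
Total debts = (2,130 + 125 + 1,605) = 3,860. DTI = 3,860/8,750 = 44.1% > 43% — standard DTI limit exceeded.
Reserves: 15,570 ÷ 1,605 = 9.7 months (meets 4-month minimum)
Employment 47 ≥ 12 months
DTI 44.1% is within the 43%–46% exception band; checking compensating factors.
Override check — reserves: 9.7 mo (ok); score: 649 (below 660).
Compensating-factor requirement not fully met.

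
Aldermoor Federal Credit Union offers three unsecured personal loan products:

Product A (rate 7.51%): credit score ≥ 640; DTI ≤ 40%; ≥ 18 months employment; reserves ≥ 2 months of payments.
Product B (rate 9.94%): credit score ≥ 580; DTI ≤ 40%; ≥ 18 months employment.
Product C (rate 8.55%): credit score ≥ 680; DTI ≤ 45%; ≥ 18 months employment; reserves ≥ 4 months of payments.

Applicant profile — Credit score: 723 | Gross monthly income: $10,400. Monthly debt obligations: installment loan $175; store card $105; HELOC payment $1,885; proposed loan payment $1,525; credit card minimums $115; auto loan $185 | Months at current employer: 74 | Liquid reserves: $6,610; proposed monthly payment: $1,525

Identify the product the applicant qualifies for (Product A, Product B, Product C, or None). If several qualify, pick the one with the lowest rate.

Product A

Total debts = (175 + 105 + 1,885 + 1,525 + 115 + 185) = 3,990; DTI = 3,990/10,400 = 38.4%.
Reserves = 6,610/1,525 = 4.3 months.
Product A: score 723 ≥ 640; DTI 38.4% ≤ 40%; employment 74 ≥ 18 mo; reserves 4.3 ≥ 2 mo → qualifies.
Product B: score 723 ≥ 580; DTI 38.4% ≤ 40%; employment 74 ≥ 18 mo → qualifies.
Product C: score 723 ≥ 680; DTI 38.4% ≤ 45%; employment 74 ≥ 18 mo; reserves 4.3 ≥ 4 mo → qualifies.
Qualifying: Product A, Product B, Product C. Lowest rate is 7.51% → Product A.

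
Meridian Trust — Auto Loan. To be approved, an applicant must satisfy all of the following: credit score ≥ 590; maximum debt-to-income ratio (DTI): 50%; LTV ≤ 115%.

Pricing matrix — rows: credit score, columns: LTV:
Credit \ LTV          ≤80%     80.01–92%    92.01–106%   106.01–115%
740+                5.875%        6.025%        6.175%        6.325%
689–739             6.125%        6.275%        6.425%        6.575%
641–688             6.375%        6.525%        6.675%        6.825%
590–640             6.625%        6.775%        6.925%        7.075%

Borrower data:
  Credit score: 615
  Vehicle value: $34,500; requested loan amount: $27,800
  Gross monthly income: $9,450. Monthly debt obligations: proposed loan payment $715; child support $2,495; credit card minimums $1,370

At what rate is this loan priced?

6.775%

Credit score 615 ≥ 590; Total monthly debts = (715 + 2,495 + 1,370) = 4,580. Debt-to-income = 4,580/9,450 = 48.5% — meets 50% limit
LTV: 27,800 ÷ 34,500 = 80.6%, within 115% cap
Row: 615 falls in 590–640. Column: 80.6% falls in 80.01–92%. Rate = 6.775%.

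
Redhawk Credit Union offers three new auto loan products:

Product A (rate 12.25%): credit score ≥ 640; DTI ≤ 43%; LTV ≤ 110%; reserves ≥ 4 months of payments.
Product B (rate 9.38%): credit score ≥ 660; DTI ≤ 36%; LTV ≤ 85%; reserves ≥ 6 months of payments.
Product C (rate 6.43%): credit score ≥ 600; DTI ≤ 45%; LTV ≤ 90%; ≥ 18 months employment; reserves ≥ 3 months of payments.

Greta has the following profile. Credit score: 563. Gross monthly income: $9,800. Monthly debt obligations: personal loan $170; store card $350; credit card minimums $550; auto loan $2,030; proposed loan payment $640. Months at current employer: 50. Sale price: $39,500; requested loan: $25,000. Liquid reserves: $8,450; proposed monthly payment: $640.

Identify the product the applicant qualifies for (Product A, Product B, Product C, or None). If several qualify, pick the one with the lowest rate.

None

Total debts = (170 + 350 + 550 + 2,030 + 640) = 3,740; DTI = 3,740/9,800 = 38.2%.
LTV = 25,000/39,500 = 63.3%.
Reserves = 8,450/640 = 13.2 months.
Product A: score 563 < 640; DTI 38.2% ≤ 43%; LTV 63.3% ≤ 110%; reserves 13.2 ≥ 4 mo → does not qualify.
Product B: score 563 < 660; DTI 38.2% > 36%; LTV 63.3% ≤ 85%; reserves 13.2 ≥ 6 mo → does not qualify.
Product C: score 563 < 600; DTI 38.2% ≤ 45%; LTV 63.3% ≤ 90%; employment 50 ≥ 18 mo; reserves 13.2 ≥ 3 mo → does not qualify.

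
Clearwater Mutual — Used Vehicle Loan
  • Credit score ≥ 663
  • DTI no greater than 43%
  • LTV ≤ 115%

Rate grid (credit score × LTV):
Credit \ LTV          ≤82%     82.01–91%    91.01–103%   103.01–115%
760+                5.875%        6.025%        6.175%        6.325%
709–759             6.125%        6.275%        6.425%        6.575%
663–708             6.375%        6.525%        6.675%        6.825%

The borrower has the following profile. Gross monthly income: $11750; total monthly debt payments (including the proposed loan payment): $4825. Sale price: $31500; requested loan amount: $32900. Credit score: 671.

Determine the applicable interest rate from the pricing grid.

Credit score 671 ≥ 663; DTI: 4,825 ÷ 11,750 = 41.1%, within the 43% cap
Loan-to-value = 32,900/31,500 = 104.4% — pass (115% max)
Row: 671 falls in 663–708. Column: 104.4% falls in 103.01–115%. Rate = 6.825%.

6.825%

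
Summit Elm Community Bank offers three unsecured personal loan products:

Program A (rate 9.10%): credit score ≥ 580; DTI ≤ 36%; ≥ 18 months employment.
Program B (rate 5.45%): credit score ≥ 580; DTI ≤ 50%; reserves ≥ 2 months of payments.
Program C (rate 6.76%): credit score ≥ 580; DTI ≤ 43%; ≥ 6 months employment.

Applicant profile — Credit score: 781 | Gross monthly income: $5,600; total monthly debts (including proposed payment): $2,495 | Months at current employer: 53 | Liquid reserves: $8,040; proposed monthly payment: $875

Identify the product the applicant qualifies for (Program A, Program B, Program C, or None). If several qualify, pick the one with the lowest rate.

Program B

DTI = 2,495/5,600 = 44.6%.
Reserves = 8,040/875 = 9.2 months.
Program A: score 781 ≥ 580; DTI 44.6% > 36%; employment 53 ≥ 18 mo → does not qualify.
Program B: score 781 ≥ 580; DTI 44.6% ≤ 50%; reserves 9.2 ≥ 2 mo → qualifies.
Program C: score 781 ≥ 580; DTI 44.6% > 43%; employment 53 ≥ 6 mo → does not qualify.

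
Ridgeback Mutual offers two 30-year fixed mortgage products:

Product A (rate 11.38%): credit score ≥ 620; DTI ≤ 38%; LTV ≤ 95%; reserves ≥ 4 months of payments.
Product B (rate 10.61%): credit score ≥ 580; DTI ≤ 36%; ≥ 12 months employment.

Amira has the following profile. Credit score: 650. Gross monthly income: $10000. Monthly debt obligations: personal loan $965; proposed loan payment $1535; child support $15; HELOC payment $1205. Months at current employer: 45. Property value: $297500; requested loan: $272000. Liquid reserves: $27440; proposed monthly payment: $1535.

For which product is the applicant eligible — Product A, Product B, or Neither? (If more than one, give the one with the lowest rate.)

Total debts = (965 + 1,535 + 15 + 1,205) = 3,720; DTI = 3,720/10,000 = 37.2%.
LTV = 272,000/297,500 = 91.4%.
Reserves = 27,440/1,535 = 17.9 months.
Product A: score 650 ≥ 620; DTI 37.2% ≤ 38%; LTV 91.4% ≤ 95%; reserves 17.9 ≥ 4 mo → qualifies.
Product B: score 650 ≥ 580; DTI 37.2% > 36%; employment 45 ≥ 12 mo → does not qualify.

Product A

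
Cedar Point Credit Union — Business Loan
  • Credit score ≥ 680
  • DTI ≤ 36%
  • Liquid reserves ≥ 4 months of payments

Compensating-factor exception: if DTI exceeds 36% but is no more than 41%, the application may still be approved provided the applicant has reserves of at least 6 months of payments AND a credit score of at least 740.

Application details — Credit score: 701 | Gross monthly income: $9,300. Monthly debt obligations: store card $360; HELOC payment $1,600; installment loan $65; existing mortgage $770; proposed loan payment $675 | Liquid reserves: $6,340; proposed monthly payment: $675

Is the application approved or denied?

Denied

Credit score 701 ≥ 680 (meets base)
Total debts = (360 + 1,600 + 65 + 770 + 675) = 3,470. DTI: 3,470 ÷ 9,300 = 37.3%, over the 36% base limit.
Reserves = 6,340/675 = 9.4 months ≥ 4
37.3% falls in the override range (36%–41%), so the compensating-factor test applies.
Override check — reserves: 9.4 mo (ok); score: 701 (below 740).
Override conditions not both satisfied; exception does not apply.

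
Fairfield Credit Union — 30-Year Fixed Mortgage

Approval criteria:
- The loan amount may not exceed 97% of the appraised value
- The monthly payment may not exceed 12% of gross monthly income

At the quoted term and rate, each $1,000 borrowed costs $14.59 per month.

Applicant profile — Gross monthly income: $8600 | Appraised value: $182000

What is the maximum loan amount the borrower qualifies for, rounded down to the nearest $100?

Payment cap: 12% × $8,600 = $1,032/month.
At $14.59 per $1,000, that supports 1,032/14.59 × 1,000 ≈ $70,733 → $70,700.
LTV cap: 97% × $182,000 = $176,540 → $176,500.
Binding constraint: payment-to-income.

$70,700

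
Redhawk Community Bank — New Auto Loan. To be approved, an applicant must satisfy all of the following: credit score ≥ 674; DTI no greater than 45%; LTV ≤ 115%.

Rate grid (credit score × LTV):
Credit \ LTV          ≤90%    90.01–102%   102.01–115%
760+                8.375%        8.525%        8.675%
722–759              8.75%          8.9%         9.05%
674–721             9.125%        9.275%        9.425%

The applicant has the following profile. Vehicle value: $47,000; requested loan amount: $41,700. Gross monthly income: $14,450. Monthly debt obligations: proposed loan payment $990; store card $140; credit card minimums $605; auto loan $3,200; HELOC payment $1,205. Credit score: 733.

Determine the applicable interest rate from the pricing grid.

Credit score 733 ≥ 674; Total monthly debts = (990 + 140 + 605 + 3,200 + 1,205) = 6,140. DTI = 6,140/14,450 = 42.5% ≤ 45%
LTV: 41,700 ÷ 47,000 = 88.7%, within 115% cap
Score 733 is in the 722–759 band; LTV 88.7% is in the ≤90% band → 8.75%.

8.75%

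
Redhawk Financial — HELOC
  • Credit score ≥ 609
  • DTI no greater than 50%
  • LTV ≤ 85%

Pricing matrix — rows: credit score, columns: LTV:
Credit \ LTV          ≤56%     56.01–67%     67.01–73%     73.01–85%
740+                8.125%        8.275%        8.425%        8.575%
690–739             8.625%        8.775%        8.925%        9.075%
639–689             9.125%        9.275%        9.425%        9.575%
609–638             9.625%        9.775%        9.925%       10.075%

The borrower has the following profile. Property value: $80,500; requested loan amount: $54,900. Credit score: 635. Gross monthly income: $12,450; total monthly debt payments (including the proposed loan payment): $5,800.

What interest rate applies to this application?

9.925%

Credit score 635 ≥ 609; DTI: 5,800 ÷ 12,450 = 46.6%, within the 50% cap
LTV: 54,900 ÷ 80,500 = 68.2%, within 85% cap
Credit 635 → row 609–638; LTV 68.2% → column 67.01–73%. Grid cell → 9.925%.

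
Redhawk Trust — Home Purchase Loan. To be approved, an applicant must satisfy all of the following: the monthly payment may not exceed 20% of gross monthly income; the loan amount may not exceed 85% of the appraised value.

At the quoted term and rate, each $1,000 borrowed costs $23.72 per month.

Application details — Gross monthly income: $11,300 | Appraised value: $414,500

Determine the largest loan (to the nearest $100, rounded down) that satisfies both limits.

Payment cap: 20% × $11,300 = $2,260/month.
At $23.72 per $1,000, that supports 2,260/23.72 × 1,000 ≈ $95,278 → $95,200.
LTV cap: 85% × $414,500 = $352,325 → $352,300.
Binding constraint: payment-to-income.

$95,200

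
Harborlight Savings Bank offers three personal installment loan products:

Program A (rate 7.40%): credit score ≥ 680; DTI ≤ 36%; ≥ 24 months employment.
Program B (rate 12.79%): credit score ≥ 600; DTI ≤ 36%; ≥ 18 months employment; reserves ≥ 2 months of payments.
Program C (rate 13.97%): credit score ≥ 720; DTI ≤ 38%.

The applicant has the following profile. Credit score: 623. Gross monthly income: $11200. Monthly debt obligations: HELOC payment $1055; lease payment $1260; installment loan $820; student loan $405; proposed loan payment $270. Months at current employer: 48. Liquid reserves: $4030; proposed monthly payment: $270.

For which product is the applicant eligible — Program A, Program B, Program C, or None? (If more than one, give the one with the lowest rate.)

Program B

Total debts = (1,055 + 1,260 + 820 + 405 + 270) = 3,810; DTI = 3,810/11,200 = 34%.
Reserves = 4,030/270 = 14.9 months.
Program A: score 623 < 680; DTI 34% ≤ 36%; employment 48 ≥ 24 mo → does not qualify.
Program B: score 623 ≥ 600; DTI 34% ≤ 36%; employment 48 ≥ 18 mo; reserves 14.9 ≥ 2 mo → qualifies.
Program C: score 623 < 720; DTI 34% ≤ 38% → does not qualify.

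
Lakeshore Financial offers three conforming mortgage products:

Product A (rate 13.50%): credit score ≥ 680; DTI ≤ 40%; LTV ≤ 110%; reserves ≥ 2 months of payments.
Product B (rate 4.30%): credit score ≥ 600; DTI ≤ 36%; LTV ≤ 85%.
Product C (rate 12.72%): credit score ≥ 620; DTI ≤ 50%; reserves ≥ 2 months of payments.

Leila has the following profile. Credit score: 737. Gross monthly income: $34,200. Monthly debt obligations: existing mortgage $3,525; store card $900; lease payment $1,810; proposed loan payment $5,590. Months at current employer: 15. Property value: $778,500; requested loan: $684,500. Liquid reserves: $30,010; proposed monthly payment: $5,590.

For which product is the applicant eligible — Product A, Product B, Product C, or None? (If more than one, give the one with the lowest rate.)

Total debts = (3,525 + 900 + 1,810 + 5,590) = 11,825; DTI = 11,825/34,200 = 34.6%.
LTV = 684,500/778,500 = 87.9%.
Reserves = 30,010/5,590 = 5.4 months.
Product A: score 737 ≥ 680; DTI 34.6% ≤ 40%; LTV 87.9% ≤ 110%; reserves 5.4 ≥ 2 mo → qualifies.
Product B: score 737 ≥ 600; DTI 34.6% ≤ 36%; LTV 87.9% > 85% → does not qualify.
Product C: score 737 ≥ 620; DTI 34.6% ≤ 50%; reserves 5.4 ≥ 2 mo → qualifies.
Qualifying: Product A, Product C. Lowest rate is 12.72% → Product C.

Product C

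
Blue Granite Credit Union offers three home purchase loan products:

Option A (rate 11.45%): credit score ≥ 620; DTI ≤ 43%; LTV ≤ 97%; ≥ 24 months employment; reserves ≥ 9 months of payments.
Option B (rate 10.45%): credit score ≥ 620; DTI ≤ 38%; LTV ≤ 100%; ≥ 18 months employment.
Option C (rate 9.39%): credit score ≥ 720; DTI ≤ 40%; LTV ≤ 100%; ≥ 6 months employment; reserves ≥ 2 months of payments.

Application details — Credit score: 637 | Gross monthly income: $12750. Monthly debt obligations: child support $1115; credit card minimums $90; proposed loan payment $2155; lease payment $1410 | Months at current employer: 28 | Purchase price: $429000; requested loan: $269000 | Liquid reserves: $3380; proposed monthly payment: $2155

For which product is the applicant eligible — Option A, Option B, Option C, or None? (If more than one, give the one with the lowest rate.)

Total debts = (1,115 + 90 + 2,155 + 1,410) = 4,770; DTI = 4,770/12,750 = 37.4%.
LTV = 269,000/429,000 = 62.7%.
Reserves = 3,380/2,155 = 1.6 months.
Option A: score 637 ≥ 620; DTI 37.4% ≤ 43%; LTV 62.7% ≤ 97%; employment 28 ≥ 24 mo; reserves 1.6 < 9 mo → does not qualify.
Option B: score 637 ≥ 620; DTI 37.4% ≤ 38%; LTV 62.7% ≤ 100%; employment 28 ≥ 18 mo → qualifies.
Option C: score 637 < 720; DTI 37.4% ≤ 40%; LTV 62.7% ≤ 100%; employment 28 ≥ 6 mo; reserves 1.6 < 2 mo → does not qualify.

Option B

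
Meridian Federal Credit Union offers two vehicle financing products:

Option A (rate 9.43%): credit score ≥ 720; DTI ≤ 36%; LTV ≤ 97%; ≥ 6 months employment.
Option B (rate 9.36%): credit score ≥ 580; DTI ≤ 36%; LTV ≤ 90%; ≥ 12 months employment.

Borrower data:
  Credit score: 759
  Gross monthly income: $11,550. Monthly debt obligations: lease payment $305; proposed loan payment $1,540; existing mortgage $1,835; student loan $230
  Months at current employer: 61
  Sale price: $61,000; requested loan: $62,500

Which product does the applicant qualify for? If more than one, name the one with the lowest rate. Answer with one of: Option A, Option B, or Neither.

Neither

Total debts = (305 + 1,540 + 1,835 + 230) = 3,910; DTI = 3,910/11,550 = 33.9%.
LTV = 62,500/61,000 = 102.5%.
Option A: score 759 ≥ 720; DTI 33.9% ≤ 36%; LTV 102.5% > 97%; employment 61 ≥ 6 mo → does not qualify.
Option B: score 759 ≥ 580; DTI 33.9% ≤ 36%; LTV 102.5% > 90%; employment 61 ≥ 12 mo → does not qualify.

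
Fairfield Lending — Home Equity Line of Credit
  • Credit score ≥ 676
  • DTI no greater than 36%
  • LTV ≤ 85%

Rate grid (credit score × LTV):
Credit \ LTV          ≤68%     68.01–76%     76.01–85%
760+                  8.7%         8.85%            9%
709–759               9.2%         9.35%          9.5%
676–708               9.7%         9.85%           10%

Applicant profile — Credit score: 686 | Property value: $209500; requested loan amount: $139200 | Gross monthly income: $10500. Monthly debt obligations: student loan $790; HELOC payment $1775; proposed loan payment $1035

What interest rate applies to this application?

Credit score 686 ≥ 676; Total monthly debts = (790 + 1,775 + 1,035) = 3,600. Debt-to-income = 3,600/10,500 = 34.3% — meets 36% limit
Loan-to-value = 139,200/209,500 = 66.4% — pass (85% max)
Score 686 is in the 676–708 band; LTV 66.4% is in the ≤68% band → 9.7%.

9.7%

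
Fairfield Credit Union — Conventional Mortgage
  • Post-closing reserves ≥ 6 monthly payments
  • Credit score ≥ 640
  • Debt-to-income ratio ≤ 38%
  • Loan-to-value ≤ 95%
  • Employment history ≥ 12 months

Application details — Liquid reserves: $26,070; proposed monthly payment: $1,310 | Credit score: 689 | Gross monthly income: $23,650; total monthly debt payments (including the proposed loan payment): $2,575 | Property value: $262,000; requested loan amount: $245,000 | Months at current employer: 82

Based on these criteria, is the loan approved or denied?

Liquid reserves cover 26,070/1,310 = 19.9 months — ≥ 6 required
Credit score 689 ≥ 640 (meets)
DTI: 2,575 ÷ 23,650 = 10.9%, within the 38% cap
LTV = 245,000/262,000 = 93.5% ≤ 95%
Employment 82 ≥ 12 months
All criteria satisfied.

Approved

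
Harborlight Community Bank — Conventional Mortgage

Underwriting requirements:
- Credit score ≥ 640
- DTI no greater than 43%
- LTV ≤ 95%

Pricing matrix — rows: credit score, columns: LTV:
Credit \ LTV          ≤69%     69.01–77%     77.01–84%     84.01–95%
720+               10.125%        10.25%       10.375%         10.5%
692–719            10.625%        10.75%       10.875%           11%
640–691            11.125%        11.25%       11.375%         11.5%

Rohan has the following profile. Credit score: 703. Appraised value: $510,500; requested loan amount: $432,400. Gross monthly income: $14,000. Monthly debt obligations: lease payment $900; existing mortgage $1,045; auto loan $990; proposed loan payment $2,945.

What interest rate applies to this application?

Credit score 703 ≥ 640; Total monthly debts = (900 + 1,045 + 990 + 2,945) = 5,880. Debt-to-income = 5,880/14,000 = 42% — meets 43% limit
LTV = 432,400/510,500 = 84.7% ≤ 95%
Score 703 is in the 692–719 band; LTV 84.7% is in the 84.01–95% band → 11%.

11%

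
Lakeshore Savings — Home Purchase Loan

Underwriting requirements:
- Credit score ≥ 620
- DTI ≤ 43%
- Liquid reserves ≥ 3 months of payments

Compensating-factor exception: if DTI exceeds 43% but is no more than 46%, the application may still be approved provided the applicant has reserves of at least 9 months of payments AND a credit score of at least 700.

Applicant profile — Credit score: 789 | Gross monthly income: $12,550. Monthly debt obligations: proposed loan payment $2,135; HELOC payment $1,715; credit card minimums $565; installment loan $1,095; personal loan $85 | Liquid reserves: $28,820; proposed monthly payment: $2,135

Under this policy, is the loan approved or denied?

Credit score 789 ≥ 620 (meets base)
Total debts = (2,135 + 1,715 + 565 + 1,095 + 85) = 5,595. DTI = 5,595/12,550 = 44.6% > 43% — standard DTI limit exceeded.
Reserves = 28,820/2,135 = 13.5 months ≥ 3
DTI 44.6% is within the 43%–46% exception band; checking compensating factors.
Reserves 13.5 ≥ 9 months; credit score 789 ≥ 700.
Both compensating conditions met → exception applies.

Approved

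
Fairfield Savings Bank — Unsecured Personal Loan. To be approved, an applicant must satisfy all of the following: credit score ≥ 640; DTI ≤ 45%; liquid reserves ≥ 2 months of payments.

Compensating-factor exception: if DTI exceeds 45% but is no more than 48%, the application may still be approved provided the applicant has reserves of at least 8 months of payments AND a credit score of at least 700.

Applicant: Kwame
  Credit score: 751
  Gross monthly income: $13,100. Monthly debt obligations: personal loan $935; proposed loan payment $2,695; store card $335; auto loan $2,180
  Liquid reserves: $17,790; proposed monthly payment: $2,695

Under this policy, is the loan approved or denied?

Credit score 751 ≥ 640 (meets base)
Total debts = (935 + 2,695 + 335 + 2,180) = 6,145. DTI: 6,145 ÷ 13,100 = 46.9%, over the 45% base limit.
Reserves = 17,790/2,695 = 6.6 months ≥ 2
DTI 46.9% is within the 45%–48% exception band; checking compensating factors.
Reserves 6.6 < 8 months; credit score 751 ≥ 700.
Override conditions not both satisfied; exception does not apply.

Denied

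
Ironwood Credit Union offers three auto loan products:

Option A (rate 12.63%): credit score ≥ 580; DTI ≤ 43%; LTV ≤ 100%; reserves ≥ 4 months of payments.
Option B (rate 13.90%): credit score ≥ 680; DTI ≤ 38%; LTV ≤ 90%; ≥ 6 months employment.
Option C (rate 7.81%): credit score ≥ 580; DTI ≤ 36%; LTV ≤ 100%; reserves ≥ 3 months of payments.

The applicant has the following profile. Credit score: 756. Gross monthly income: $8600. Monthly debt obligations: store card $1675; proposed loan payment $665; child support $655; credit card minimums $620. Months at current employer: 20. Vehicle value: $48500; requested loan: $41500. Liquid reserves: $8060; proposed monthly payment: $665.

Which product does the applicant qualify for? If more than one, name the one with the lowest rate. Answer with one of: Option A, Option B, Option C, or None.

Total debts = (1,675 + 665 + 655 + 620) = 3,615; DTI = 3,615/8,600 = 42%.
LTV = 41,500/48,500 = 85.6%.
Reserves = 8,060/665 = 12.1 months.
Option A: score 756 ≥ 580; DTI 42% ≤ 43%; LTV 85.6% ≤ 100%; reserves 12.1 ≥ 4 mo → qualifies.
Option B: score 756 ≥ 680; DTI 42% > 38%; LTV 85.6% ≤ 90%; employment 20 ≥ 6 mo → does not qualify.
Option C: score 756 ≥ 580; DTI 42% > 36%; LTV 85.6% ≤ 100%; reserves 12.1 ≥ 3 mo → does not qualify.

Option A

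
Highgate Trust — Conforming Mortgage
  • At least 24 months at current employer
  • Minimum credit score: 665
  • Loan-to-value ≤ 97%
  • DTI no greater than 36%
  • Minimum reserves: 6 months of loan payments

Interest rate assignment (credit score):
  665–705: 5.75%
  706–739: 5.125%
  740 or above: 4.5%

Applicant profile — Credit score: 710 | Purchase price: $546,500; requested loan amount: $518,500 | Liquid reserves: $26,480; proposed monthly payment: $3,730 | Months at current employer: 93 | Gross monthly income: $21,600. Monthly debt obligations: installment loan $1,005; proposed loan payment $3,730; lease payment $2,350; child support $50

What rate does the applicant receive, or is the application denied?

Credit score 710 ≥ 665 (meets minimum)
Liquid reserves cover 26,480/3,730 = 7.1 months — ≥ 6 required
LTV = 518,500/546,500 = 94.9% ≤ 97%
Total monthly debts = (1,005 + 3,730 + 2,350 + 50) = 7,135. Debt-to-income = 7,135/21,600 = 33% — meets 36% limit
Employment 93 ≥ 24 months
All requirements met. Score 710 falls in the 706–739 tier → 5.125%.

Approved at 5.125%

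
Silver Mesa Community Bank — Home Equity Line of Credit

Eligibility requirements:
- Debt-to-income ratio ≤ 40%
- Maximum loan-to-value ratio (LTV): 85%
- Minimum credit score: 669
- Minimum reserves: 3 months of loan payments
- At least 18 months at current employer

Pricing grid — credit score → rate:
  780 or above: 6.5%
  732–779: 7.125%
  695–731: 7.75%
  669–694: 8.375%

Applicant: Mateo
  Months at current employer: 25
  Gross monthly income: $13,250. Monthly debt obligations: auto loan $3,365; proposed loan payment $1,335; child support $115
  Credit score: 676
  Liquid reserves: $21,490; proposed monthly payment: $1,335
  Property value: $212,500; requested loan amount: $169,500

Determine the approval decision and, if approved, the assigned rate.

Credit score 676 ≥ 669 (meets minimum)
Total monthly debts = (3,365 + 1,335 + 115) = 4,815. Debt-to-income = 4,815/13,250 = 36.3% — meets 40% limit
Employment 25 ≥ 18 months
Loan-to-value = 169,500/212,500 = 79.8% — pass (85% max)
Liquid reserves cover 21,490/1,335 = 16.1 months — ≥ 3 required
All requirements met. Score 676 falls in the 669–694 tier → 8.375%.

Approved at 8.375%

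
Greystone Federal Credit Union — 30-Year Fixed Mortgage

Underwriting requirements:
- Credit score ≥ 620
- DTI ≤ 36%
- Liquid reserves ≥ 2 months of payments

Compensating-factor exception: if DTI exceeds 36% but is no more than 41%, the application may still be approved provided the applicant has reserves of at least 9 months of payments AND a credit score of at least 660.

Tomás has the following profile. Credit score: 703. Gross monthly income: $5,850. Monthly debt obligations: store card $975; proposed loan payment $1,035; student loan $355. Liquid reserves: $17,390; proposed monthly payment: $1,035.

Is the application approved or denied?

Credit score 703 ≥ 620 (meets base)
Total debts = (975 + 1,035 + 355) = 2,365. DTI: 2,365 ÷ 5,850 = 40.4%, over the 36% base limit.
Liquid reserves cover 17,390/1,035 = 16.8 months — ≥ 2 required
DTI 40.4% is within the 36%–41% exception band; checking compensating factors.
Override check — reserves: 16.8 mo (ok); score: 703 (ok).
Both override conditions satisfied; DTI exception granted.

Approved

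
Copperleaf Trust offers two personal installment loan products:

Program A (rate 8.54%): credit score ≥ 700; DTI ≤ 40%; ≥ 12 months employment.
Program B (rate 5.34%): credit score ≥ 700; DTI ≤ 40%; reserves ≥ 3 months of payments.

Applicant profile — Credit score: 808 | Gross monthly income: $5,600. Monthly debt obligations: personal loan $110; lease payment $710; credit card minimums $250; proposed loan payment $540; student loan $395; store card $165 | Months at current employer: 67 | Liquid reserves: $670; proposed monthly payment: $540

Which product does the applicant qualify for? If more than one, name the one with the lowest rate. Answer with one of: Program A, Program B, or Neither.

Total debts = (110 + 710 + 250 + 540 + 395 + 165) = 2,170; DTI = 2,170/5,600 = 38.8%.
Reserves = 670/540 = 1.2 months.
Program A: score 808 ≥ 700; DTI 38.8% ≤ 40%; employment 67 ≥ 12 mo → qualifies.
Program B: score 808 ≥ 700; DTI 38.8% ≤ 40%; reserves 1.2 < 3 mo → does not qualify.

Program A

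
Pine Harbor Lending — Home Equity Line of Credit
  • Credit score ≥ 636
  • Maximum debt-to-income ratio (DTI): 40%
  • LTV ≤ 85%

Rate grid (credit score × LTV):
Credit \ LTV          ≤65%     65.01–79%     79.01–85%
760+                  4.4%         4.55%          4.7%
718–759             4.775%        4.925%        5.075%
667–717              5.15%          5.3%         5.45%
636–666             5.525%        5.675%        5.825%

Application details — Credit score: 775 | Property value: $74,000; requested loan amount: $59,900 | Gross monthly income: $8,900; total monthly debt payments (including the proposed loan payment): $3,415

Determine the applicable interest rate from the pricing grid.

Credit score 775 ≥ 636; DTI: 3,415 ÷ 8,900 = 38.4%, within the 40% cap
LTV: 59,900 ÷ 74,000 = 80.9%, within 85% cap
Row: 775 falls in 760+. Column: 80.9% falls in 79.01–85%. Rate = 4.7%.

4.7%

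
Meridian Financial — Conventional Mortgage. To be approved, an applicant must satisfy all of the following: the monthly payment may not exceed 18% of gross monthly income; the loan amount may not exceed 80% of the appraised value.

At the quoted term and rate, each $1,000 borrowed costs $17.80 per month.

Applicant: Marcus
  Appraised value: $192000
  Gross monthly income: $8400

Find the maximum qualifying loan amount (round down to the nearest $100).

$84,900

Payment cap: 18% × $8,400 = $1,512/month.
At $17.80 per $1,000, that supports 1,512/17.80 × 1,000 ≈ $84,943 → $84,900.
LTV cap: 80% × $192,000 = $153,600 → $153,600.
Binding constraint: payment-to-income.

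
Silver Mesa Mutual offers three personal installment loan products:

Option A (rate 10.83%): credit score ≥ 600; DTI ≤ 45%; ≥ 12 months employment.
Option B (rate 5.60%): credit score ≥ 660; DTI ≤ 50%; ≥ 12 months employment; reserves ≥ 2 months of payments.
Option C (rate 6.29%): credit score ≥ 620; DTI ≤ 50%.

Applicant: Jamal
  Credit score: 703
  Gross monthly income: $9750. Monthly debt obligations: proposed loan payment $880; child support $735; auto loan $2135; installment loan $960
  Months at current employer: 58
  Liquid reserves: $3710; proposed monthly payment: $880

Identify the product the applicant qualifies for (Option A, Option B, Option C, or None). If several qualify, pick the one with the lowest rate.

Total debts = (880 + 735 + 2,135 + 960) = 4,710; DTI = 4,710/9,750 = 48.3%.
Reserves = 3,710/880 = 4.2 months.
Option A: score 703 ≥ 600; DTI 48.3% > 45%; employment 58 ≥ 12 mo → does not qualify.
Option B: score 703 ≥ 660; DTI 48.3% ≤ 50%; employment 58 ≥ 12 mo; reserves 4.2 ≥ 2 mo → qualifies.
Option C: score 703 ≥ 620; DTI 48.3% ≤ 50% → qualifies.
Qualifying: Option B, Option C. Lowest rate is 5.60% → Option B.

Option B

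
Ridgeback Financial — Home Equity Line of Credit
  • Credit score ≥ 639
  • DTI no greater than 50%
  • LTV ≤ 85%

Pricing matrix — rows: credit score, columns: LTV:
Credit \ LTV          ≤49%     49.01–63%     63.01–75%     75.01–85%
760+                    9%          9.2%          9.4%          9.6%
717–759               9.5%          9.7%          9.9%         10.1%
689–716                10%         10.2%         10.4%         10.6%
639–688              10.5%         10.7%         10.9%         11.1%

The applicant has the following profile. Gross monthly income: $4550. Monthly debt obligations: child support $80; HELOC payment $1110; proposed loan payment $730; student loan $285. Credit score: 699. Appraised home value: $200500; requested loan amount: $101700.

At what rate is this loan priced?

10.2%

Credit score 699 ≥ 639; Total monthly debts = (80 + 1,110 + 730 + 285) = 2,205. DTI = 2,205/4,550 = 48.5% ≤ 50%
Loan-to-value = 101,700/200,500 = 50.7% — pass (85% max)
Row: 699 falls in 689–716. Column: 50.7% falls in 49.01–63%. Rate = 10.2%.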